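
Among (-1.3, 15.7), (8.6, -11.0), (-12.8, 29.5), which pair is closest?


d(P0,P1) = 28.4763, d(P0,P2) = 17.9636, d(P1,P2) = 45.8062
Closest: P0 and P2

Closest pair: (-1.3, 15.7) and (-12.8, 29.5), distance = 17.9636


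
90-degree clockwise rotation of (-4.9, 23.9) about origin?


90° CW: (x,y) -> (y, -x)
(-4.9,23.9) -> (23.9, 4.9)

(23.9, 4.9)


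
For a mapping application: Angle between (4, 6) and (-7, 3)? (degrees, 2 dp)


u.v = -10, |u| = sqrt(52) = 7.2111, |v| = sqrt(58) = 7.6158
cos(theta) = u.v/(|u||v|) = -10/sqrt(3016) = -0.182089
theta = acos(-0.182089) = 100.49 degrees

100.49 degrees


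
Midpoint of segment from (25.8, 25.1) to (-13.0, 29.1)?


M = ((25.8+(-13))/2, (25.1+29.1)/2)
= (6.4, 27.1)

(6.4, 27.1)


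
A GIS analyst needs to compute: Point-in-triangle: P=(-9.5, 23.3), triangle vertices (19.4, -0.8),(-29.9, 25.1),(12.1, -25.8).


Cross products: AB x AP = -439.62, BC x BP = 962.76, CA x CP = 898.43
All same sign? no

No, outside


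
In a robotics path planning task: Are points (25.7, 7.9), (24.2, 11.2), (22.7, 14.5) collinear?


Cross product: (24.2-25.7)*(14.5-7.9) - (11.2-7.9)*(22.7-25.7)
= 0

Yes, collinear


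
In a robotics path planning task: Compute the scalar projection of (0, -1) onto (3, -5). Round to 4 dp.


u.v = 5, |v| = sqrt(34) = 5.831
Scalar projection = u.v / |v| = 5 / sqrt(34) = 0.8575

0.8575


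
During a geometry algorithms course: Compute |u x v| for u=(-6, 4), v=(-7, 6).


|u x v| = |(-6)*6 - 4*(-7)|
= |(-36) - (-28)| = 8

8


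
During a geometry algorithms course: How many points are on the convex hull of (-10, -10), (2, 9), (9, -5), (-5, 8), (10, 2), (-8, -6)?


Convex hull vertices (CCW): (-10, -10), (9, -5), (10, 2), (2, 9), (-5, 8)
Count = 5

5


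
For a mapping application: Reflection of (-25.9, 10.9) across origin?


Reflection over origin: (x,y) -> (-x,-y)
(-25.9, 10.9) -> (25.9, -10.9)

(25.9, -10.9)


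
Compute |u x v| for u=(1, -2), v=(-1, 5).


|u x v| = |1*5 - (-2)*(-1)|
= |5 - 2| = 3

3


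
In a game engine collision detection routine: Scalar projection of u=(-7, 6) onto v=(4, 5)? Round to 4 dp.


u.v = 2, |v| = sqrt(41) = 6.4031
Scalar projection = u.v / |v| = 2 / sqrt(41) = 0.3123

0.3123


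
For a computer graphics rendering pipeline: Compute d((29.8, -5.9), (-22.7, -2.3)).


dx=-52.5, dy=3.6
d^2 = (-52.5)^2 + 3.6^2 = 2769.21
d = sqrt(2769.21) = 52.6233

52.6233


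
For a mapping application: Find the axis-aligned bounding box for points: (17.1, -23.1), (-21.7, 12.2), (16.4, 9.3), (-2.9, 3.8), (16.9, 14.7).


x range: [-21.7, 17.1]
y range: [-23.1, 14.7]
Bounding box: (-21.7,-23.1) to (17.1,14.7)

(-21.7,-23.1) to (17.1,14.7)


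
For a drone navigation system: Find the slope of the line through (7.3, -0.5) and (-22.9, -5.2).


slope = (y2-y1)/(x2-x1) = ((-5.2)-(-0.5))/((-22.9)-7.3) = (-4.7)/(-30.2) = 0.1556

0.1556


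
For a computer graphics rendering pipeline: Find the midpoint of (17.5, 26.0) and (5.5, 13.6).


M = ((17.5+5.5)/2, (26+13.6)/2)
= (11.5, 19.8)

(11.5, 19.8)


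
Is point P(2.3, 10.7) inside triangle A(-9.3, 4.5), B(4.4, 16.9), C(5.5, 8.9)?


Cross products: AB x AP = -58.9, BC x BP = -23.62, CA x CP = -40.72
All same sign? yes

Yes, inside


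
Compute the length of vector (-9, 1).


|u| = sqrt((-9)^2 + 1^2) = sqrt(82) = 9.0554

9.0554


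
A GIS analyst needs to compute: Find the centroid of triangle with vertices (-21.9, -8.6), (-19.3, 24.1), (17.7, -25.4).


Centroid = ((x_A+x_B+x_C)/3, (y_A+y_B+y_C)/3)
= (((-21.9)+(-19.3)+17.7)/3, ((-8.6)+24.1+(-25.4))/3)
= (-7.8333, -3.3)

(-7.8333, -3.3)


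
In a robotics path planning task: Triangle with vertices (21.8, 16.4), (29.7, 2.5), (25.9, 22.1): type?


Side lengths squared: AB^2=255.62, BC^2=398.6, CA^2=49.3
Sorted: [49.3, 255.62, 398.6]
By sides: Scalene, By angles: Obtuse

Scalene, Obtuse


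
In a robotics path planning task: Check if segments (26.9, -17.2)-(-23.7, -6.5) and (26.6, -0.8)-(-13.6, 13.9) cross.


Cross products: d1=654.87, d2=968.55, d3=-826.63, d4=-1140.31
d1*d2 < 0 and d3*d4 < 0? no

No, they don't intersect


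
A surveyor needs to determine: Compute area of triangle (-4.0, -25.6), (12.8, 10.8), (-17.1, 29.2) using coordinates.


Area = |x_A(y_B-y_C) + x_B(y_C-y_A) + x_C(y_A-y_B)|/2
= |73.6 + 701.44 + 622.44|/2
= 1397.48/2 = 698.74

698.74


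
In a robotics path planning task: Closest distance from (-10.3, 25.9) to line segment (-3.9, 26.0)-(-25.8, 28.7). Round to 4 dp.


Project P onto AB: t = 0.2873 (clamped to [0,1])
Closest point on segment: (-10.192, 26.7757)
Distance: 0.8824

0.8824


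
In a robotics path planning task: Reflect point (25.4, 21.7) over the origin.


Reflection over origin: (x,y) -> (-x,-y)
(25.4, 21.7) -> (-25.4, -21.7)

(-25.4, -21.7)


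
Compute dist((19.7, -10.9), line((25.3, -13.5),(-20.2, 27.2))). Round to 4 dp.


|cross product| = 109.62
|line direction| = sqrt(3726.74) = 61.047
Distance = 109.62/sqrt(3726.74) = 1.7957

1.7957


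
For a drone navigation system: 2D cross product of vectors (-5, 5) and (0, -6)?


u x v = u_x*v_y - u_y*v_x = (-5)*(-6) - 5*0
= 30 - 0 = 30

30


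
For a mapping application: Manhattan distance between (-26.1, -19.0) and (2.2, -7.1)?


|(-26.1)-2.2| + |(-19)-(-7.1)| = 28.3 + 11.9 = 40.2

40.2


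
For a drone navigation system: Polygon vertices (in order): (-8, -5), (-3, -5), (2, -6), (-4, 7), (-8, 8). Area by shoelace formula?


Shoelace sum: ((-8)*(-5) - (-3)*(-5)) + ((-3)*(-6) - 2*(-5)) + (2*7 - (-4)*(-6)) + ((-4)*8 - (-8)*7) + ((-8)*(-5) - (-8)*8)
= 171
Area = |171|/2 = 85.5

85.5


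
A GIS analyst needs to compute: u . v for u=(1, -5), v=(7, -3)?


u . v = u_x*v_x + u_y*v_y = 1*7 + (-5)*(-3)
= 7 + 15 = 22

22


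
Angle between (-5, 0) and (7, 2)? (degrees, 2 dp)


u.v = -35, |u| = sqrt(25) = 5, |v| = sqrt(53) = 7.2801
cos(theta) = u.v/(|u||v|) = -35/sqrt(1325) = -0.961524
theta = acos(-0.961524) = 164.05 degrees

164.05 degrees


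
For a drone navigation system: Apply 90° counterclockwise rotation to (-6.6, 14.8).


90° CCW: (x,y) -> (-y, x)
(-6.6,14.8) -> (-14.8, -6.6)

(-14.8, -6.6)


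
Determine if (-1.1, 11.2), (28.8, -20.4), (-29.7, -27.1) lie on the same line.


Cross product: (28.8-(-1.1))*((-27.1)-11.2) - ((-20.4)-11.2)*((-29.7)-(-1.1))
= -2048.93

No, not collinear


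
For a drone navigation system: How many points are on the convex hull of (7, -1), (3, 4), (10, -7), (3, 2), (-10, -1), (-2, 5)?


Convex hull vertices (CCW): (-10, -1), (10, -7), (7, -1), (3, 4), (-2, 5)
Count = 5

5


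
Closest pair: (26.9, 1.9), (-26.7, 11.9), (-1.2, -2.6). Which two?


d(P0,P1) = 54.5249, d(P0,P2) = 28.458, d(P1,P2) = 29.3343
Closest: P0 and P2

Closest pair: (26.9, 1.9) and (-1.2, -2.6), distance = 28.458


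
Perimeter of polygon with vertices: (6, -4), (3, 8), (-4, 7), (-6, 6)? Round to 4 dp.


Sides: (6, -4)->(3, 8): sqrt(153) = 12.369317, (3, 8)->(-4, 7): sqrt(50) = 7.071068, (-4, 7)->(-6, 6): sqrt(5) = 2.236068, (-6, 6)->(6, -4): sqrt(244) = 15.620499
Sum = 37.296952
Perimeter = 37.297

37.297


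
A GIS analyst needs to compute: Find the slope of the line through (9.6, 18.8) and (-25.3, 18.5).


slope = (y2-y1)/(x2-x1) = (18.5-18.8)/((-25.3)-9.6) = (-0.3)/(-34.9) = 0.0086

0.0086


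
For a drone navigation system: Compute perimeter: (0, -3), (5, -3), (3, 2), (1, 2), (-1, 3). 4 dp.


Sides: (0, -3)->(5, -3): sqrt(25) = 5, (5, -3)->(3, 2): sqrt(29) = 5.385165, (3, 2)->(1, 2): sqrt(4) = 2, (1, 2)->(-1, 3): sqrt(5) = 2.236068, (-1, 3)->(0, -3): sqrt(37) = 6.082763
Sum = 20.703996
Perimeter = 20.704

20.704


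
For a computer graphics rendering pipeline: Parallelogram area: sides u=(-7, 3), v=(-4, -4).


|u x v| = |(-7)*(-4) - 3*(-4)|
= |28 - (-12)| = 40

40


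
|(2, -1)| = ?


|u| = sqrt(2^2 + (-1)^2) = sqrt(5) = 2.2361

2.2361


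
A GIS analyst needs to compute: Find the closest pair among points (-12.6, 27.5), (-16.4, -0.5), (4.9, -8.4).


d(P0,P1) = 28.2567, d(P0,P2) = 39.9382, d(P1,P2) = 22.7178
Closest: P1 and P2

Closest pair: (-16.4, -0.5) and (4.9, -8.4), distance = 22.7178


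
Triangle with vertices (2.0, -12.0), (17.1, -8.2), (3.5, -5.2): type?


Side lengths squared: AB^2=242.45, BC^2=193.96, CA^2=48.49
Sorted: [48.49, 193.96, 242.45]
By sides: Scalene, By angles: Right

Scalene, Right


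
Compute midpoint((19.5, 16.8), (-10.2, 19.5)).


M = ((19.5+(-10.2))/2, (16.8+19.5)/2)
= (4.65, 18.15)

(4.65, 18.15)


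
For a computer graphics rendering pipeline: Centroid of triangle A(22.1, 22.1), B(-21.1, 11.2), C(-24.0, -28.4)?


Centroid = ((x_A+x_B+x_C)/3, (y_A+y_B+y_C)/3)
= ((22.1+(-21.1)+(-24))/3, (22.1+11.2+(-28.4))/3)
= (-7.6667, 1.6333)

(-7.6667, 1.6333)


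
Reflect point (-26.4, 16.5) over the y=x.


Reflection over y=x: (x,y) -> (y,x)
(-26.4, 16.5) -> (16.5, -26.4)

(16.5, -26.4)


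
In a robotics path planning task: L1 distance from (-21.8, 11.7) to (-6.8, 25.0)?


|(-21.8)-(-6.8)| + |11.7-25| = 15 + 13.3 = 28.3

28.3


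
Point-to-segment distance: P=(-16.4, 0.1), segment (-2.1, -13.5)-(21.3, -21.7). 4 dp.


Project P onto AB: t = 0 (clamped to [0,1])
Closest point on segment: (-2.1, -13.5)
Distance: 19.7345

19.7345


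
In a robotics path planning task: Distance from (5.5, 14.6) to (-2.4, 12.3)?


dx=-7.9, dy=-2.3
d^2 = (-7.9)^2 + (-2.3)^2 = 67.7
d = sqrt(67.7) = 8.228

8.228


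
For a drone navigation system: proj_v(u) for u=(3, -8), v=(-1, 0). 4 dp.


u.v = -3, |v| = sqrt(1) = 1
Scalar projection = u.v / |v| = -3 / sqrt(1) = -3

-3


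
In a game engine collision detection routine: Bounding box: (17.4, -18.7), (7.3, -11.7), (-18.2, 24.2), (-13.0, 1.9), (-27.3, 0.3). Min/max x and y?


x range: [-27.3, 17.4]
y range: [-18.7, 24.2]
Bounding box: (-27.3,-18.7) to (17.4,24.2)

(-27.3,-18.7) to (17.4,24.2)


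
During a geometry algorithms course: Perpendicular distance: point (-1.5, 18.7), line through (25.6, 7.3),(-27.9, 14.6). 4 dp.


|cross product| = 412.07
|line direction| = sqrt(2915.54) = 53.9957
Distance = 412.07/sqrt(2915.54) = 7.6315

7.6315


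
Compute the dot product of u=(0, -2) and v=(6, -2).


u . v = u_x*v_x + u_y*v_y = 0*6 + (-2)*(-2)
= 0 + 4 = 4

4


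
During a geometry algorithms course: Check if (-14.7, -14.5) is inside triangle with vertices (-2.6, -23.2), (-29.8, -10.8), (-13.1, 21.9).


Cross products: AB x AP = -86.6, BC x BP = -555.56, CA x CP = -454.36
All same sign? yes

Yes, inside


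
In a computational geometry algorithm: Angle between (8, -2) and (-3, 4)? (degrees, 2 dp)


u.v = -32, |u| = sqrt(68) = 8.2462, |v| = sqrt(25) = 5
cos(theta) = u.v/(|u||v|) = -32/sqrt(1700) = -0.776114
theta = acos(-0.776114) = 140.91 degrees

140.91 degrees


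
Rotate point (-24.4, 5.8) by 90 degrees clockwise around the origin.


90° CW: (x,y) -> (y, -x)
(-24.4,5.8) -> (5.8, 24.4)

(5.8, 24.4)


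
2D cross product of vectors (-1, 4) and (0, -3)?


u x v = u_x*v_y - u_y*v_x = (-1)*(-3) - 4*0
= 3 - 0 = 3

3


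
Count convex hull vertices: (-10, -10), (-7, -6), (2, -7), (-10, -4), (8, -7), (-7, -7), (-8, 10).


Convex hull vertices (CCW): (-10, -10), (8, -7), (-8, 10), (-10, -4)
Count = 4

4


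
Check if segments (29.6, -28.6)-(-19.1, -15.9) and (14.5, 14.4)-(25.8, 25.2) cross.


Cross products: d1=-648.98, d2=20.49, d3=-1902.33, d4=-2571.8
d1*d2 < 0 and d3*d4 < 0? no

No, they don't intersect


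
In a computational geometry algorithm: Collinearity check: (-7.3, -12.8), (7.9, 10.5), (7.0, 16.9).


Cross product: (7.9-(-7.3))*(16.9-(-12.8)) - (10.5-(-12.8))*(7-(-7.3))
= 118.25

No, not collinear


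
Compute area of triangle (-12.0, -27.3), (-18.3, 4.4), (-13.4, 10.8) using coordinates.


Area = |x_A(y_B-y_C) + x_B(y_C-y_A) + x_C(y_A-y_B)|/2
= |76.8 + (-697.23) + 424.78|/2
= 195.65/2 = 97.825

97.825


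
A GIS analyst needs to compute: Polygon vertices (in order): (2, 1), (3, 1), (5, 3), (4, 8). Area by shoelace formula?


Shoelace sum: (2*1 - 3*1) + (3*3 - 5*1) + (5*8 - 4*3) + (4*1 - 2*8)
= 19
Area = |19|/2 = 9.5

9.5


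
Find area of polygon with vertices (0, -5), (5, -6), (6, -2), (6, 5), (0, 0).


Shoelace sum: (0*(-6) - 5*(-5)) + (5*(-2) - 6*(-6)) + (6*5 - 6*(-2)) + (6*0 - 0*5) + (0*(-5) - 0*0)
= 93
Area = |93|/2 = 46.5

46.5


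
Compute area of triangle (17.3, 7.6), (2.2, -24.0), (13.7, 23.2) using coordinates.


Area = |x_A(y_B-y_C) + x_B(y_C-y_A) + x_C(y_A-y_B)|/2
= |(-816.56) + 34.32 + 432.92|/2
= 349.32/2 = 174.66

174.66


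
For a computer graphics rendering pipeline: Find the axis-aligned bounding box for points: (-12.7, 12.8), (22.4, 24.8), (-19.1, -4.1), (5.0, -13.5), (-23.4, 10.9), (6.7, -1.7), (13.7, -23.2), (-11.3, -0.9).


x range: [-23.4, 22.4]
y range: [-23.2, 24.8]
Bounding box: (-23.4,-23.2) to (22.4,24.8)

(-23.4,-23.2) to (22.4,24.8)


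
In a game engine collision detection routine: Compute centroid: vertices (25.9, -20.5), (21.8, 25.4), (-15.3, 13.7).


Centroid = ((x_A+x_B+x_C)/3, (y_A+y_B+y_C)/3)
= ((25.9+21.8+(-15.3))/3, ((-20.5)+25.4+13.7)/3)
= (10.8, 6.2)

(10.8, 6.2)


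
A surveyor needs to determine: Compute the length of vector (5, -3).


|u| = sqrt(5^2 + (-3)^2) = sqrt(34) = 5.831

5.831


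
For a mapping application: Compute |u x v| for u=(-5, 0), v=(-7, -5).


|u x v| = |(-5)*(-5) - 0*(-7)|
= |25 - 0| = 25

25


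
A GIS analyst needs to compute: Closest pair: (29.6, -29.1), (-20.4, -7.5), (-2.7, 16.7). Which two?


d(P0,P1) = 54.4661, d(P0,P2) = 56.044, d(P1,P2) = 29.9822
Closest: P1 and P2

Closest pair: (-20.4, -7.5) and (-2.7, 16.7), distance = 29.9822


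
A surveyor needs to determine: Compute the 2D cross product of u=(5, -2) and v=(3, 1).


u x v = u_x*v_y - u_y*v_x = 5*1 - (-2)*3
= 5 - (-6) = 11

11


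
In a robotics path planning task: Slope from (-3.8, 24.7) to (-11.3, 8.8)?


slope = (y2-y1)/(x2-x1) = (8.8-24.7)/((-11.3)-(-3.8)) = (-15.9)/(-7.5) = 2.12

2.12


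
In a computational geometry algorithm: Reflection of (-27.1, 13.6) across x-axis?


Reflection over x-axis: (x,y) -> (x,-y)
(-27.1, 13.6) -> (-27.1, -13.6)

(-27.1, -13.6)


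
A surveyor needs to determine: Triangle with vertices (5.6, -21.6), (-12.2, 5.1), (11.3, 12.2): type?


Side lengths squared: AB^2=1029.73, BC^2=602.66, CA^2=1174.93
Sorted: [602.66, 1029.73, 1174.93]
By sides: Scalene, By angles: Acute

Scalene, Acute


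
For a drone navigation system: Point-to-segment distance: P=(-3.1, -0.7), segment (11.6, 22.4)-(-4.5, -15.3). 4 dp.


Project P onto AB: t = 0.6591 (clamped to [0,1])
Closest point on segment: (0.9892, -2.4463)
Distance: 4.4465

4.4465


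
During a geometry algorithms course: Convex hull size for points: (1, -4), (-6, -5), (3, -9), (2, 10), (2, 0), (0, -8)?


Convex hull vertices (CCW): (-6, -5), (0, -8), (3, -9), (2, 10)
Count = 4

4


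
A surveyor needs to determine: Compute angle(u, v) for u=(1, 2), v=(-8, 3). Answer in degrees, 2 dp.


u.v = -2, |u| = sqrt(5) = 2.2361, |v| = sqrt(73) = 8.544
cos(theta) = u.v/(|u||v|) = -2/sqrt(365) = -0.104685
theta = acos(-0.104685) = 96.01 degrees

96.01 degrees


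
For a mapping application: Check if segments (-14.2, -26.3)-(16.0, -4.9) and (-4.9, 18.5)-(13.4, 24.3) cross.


Cross products: d1=-765.9, d2=-549.44, d3=1153.94, d4=937.48
d1*d2 < 0 and d3*d4 < 0? no

No, they don't intersect


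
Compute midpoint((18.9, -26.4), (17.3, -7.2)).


M = ((18.9+17.3)/2, ((-26.4)+(-7.2))/2)
= (18.1, -16.8)

(18.1, -16.8)


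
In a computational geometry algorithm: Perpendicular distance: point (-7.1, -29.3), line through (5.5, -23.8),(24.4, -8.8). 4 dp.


|cross product| = 85.05
|line direction| = sqrt(582.21) = 24.129
Distance = 85.05/sqrt(582.21) = 3.5248

3.5248


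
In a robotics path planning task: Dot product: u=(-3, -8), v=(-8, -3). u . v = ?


u . v = u_x*v_x + u_y*v_y = (-3)*(-8) + (-8)*(-3)
= 24 + 24 = 48

48


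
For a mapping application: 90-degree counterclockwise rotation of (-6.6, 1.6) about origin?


90° CCW: (x,y) -> (-y, x)
(-6.6,1.6) -> (-1.6, -6.6)

(-1.6, -6.6)


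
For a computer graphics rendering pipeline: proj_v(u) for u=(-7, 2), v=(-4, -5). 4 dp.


u.v = 18, |v| = sqrt(41) = 6.4031
Scalar projection = u.v / |v| = 18 / sqrt(41) = 2.8111

2.8111


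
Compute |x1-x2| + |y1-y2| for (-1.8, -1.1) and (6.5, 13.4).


|(-1.8)-6.5| + |(-1.1)-13.4| = 8.3 + 14.5 = 22.8

22.8


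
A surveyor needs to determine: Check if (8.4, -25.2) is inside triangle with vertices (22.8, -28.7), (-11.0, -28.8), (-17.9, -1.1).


Cross products: AB x AP = -119.74, BC x BP = -562.22, CA x CP = -254.99
All same sign? yes

Yes, inside


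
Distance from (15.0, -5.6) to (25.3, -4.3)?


dx=10.3, dy=1.3
d^2 = 10.3^2 + 1.3^2 = 107.78
d = sqrt(107.78) = 10.3817

10.3817


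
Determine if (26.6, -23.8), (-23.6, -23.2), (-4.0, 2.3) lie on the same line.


Cross product: ((-23.6)-26.6)*(2.3-(-23.8)) - ((-23.2)-(-23.8))*((-4)-26.6)
= -1291.86

No, not collinear


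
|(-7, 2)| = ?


|u| = sqrt((-7)^2 + 2^2) = sqrt(53) = 7.2801

7.2801


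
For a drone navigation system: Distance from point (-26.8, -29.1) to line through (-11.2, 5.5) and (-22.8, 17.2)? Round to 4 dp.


|cross product| = 583.88
|line direction| = sqrt(271.45) = 16.4757
Distance = 583.88/sqrt(271.45) = 35.4388

35.4388


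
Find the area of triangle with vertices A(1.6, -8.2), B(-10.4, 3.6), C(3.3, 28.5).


Area = |x_A(y_B-y_C) + x_B(y_C-y_A) + x_C(y_A-y_B)|/2
= |(-39.84) + (-381.68) + (-38.94)|/2
= 460.46/2 = 230.23

230.23


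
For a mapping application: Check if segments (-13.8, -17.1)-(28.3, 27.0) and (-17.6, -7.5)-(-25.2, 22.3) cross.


Cross products: d1=-40.28, d2=-1630.02, d3=571.74, d4=2161.48
d1*d2 < 0 and d3*d4 < 0? no

No, they don't intersect


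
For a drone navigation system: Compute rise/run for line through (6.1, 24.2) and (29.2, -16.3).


slope = (y2-y1)/(x2-x1) = ((-16.3)-24.2)/(29.2-6.1) = (-40.5)/23.1 = -1.7532

-1.7532


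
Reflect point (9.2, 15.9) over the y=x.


Reflection over y=x: (x,y) -> (y,x)
(9.2, 15.9) -> (15.9, 9.2)

(15.9, 9.2)


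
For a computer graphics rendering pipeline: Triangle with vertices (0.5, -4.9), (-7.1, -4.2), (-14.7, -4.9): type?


Side lengths squared: AB^2=58.25, BC^2=58.25, CA^2=231.04
Sorted: [58.25, 58.25, 231.04]
By sides: Isosceles, By angles: Obtuse

Isosceles, Obtuse


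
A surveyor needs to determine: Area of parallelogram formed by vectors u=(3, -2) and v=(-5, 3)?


|u x v| = |3*3 - (-2)*(-5)|
= |9 - 10| = 1

1


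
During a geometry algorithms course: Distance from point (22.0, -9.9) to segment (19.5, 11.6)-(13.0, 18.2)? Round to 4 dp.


Project P onto AB: t = 0 (clamped to [0,1])
Closest point on segment: (19.5, 11.6)
Distance: 21.6449

21.6449


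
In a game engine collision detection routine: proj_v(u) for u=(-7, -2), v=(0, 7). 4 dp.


u.v = -14, |v| = sqrt(49) = 7
Scalar projection = u.v / |v| = -14 / sqrt(49) = -2

-2


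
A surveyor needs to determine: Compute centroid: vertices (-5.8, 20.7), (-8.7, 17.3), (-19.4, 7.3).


Centroid = ((x_A+x_B+x_C)/3, (y_A+y_B+y_C)/3)
= (((-5.8)+(-8.7)+(-19.4))/3, (20.7+17.3+7.3)/3)
= (-11.3, 15.1)

(-11.3, 15.1)


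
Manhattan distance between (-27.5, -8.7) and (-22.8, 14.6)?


|(-27.5)-(-22.8)| + |(-8.7)-14.6| = 4.7 + 23.3 = 28

28


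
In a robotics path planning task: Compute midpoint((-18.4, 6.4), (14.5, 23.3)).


M = (((-18.4)+14.5)/2, (6.4+23.3)/2)
= (-1.95, 14.85)

(-1.95, 14.85)


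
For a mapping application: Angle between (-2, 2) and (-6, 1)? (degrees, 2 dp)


u.v = 14, |u| = sqrt(8) = 2.8284, |v| = sqrt(37) = 6.0828
cos(theta) = u.v/(|u||v|) = 14/sqrt(296) = 0.813733
theta = acos(0.813733) = 35.54 degrees

35.54 degrees


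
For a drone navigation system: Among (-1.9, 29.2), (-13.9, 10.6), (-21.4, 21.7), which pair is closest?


d(P0,P1) = 22.135, d(P0,P2) = 20.8926, d(P1,P2) = 13.3963
Closest: P1 and P2

Closest pair: (-13.9, 10.6) and (-21.4, 21.7), distance = 13.3963


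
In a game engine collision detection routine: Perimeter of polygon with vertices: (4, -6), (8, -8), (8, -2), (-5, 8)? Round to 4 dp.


Sides: (4, -6)->(8, -8): sqrt(20) = 4.472136, (8, -8)->(8, -2): sqrt(36) = 6, (8, -2)->(-5, 8): sqrt(269) = 16.401219, (-5, 8)->(4, -6): sqrt(277) = 16.643317
Sum = 43.516672
Perimeter = 43.5167

43.5167


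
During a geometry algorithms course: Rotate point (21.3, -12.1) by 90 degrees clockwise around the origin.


90° CW: (x,y) -> (y, -x)
(21.3,-12.1) -> (-12.1, -21.3)

(-12.1, -21.3)


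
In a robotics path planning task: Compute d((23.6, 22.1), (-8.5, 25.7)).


dx=-32.1, dy=3.6
d^2 = (-32.1)^2 + 3.6^2 = 1043.37
d = sqrt(1043.37) = 32.3012

32.3012


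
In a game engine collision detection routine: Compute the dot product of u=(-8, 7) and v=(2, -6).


u . v = u_x*v_x + u_y*v_y = (-8)*2 + 7*(-6)
= (-16) + (-42) = -58

-58


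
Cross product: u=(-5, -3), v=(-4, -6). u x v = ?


u x v = u_x*v_y - u_y*v_x = (-5)*(-6) - (-3)*(-4)
= 30 - 12 = 18

18


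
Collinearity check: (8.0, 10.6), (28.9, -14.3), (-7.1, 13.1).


Cross product: (28.9-8)*(13.1-10.6) - ((-14.3)-10.6)*((-7.1)-8)
= -323.74

No, not collinear


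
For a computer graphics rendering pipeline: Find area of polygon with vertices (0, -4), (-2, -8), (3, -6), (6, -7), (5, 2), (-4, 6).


Shoelace sum: (0*(-8) - (-2)*(-4)) + ((-2)*(-6) - 3*(-8)) + (3*(-7) - 6*(-6)) + (6*2 - 5*(-7)) + (5*6 - (-4)*2) + ((-4)*(-4) - 0*6)
= 144
Area = |144|/2 = 72

72


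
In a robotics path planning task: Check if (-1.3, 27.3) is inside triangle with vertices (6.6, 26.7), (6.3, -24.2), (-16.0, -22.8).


Cross products: AB x AP = -402.29, BC x BP = -1137.81, CA x CP = 404.61
All same sign? no

No, outside


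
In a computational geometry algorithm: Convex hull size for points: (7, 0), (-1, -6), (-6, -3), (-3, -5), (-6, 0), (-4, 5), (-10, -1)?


Convex hull vertices (CCW): (-10, -1), (-3, -5), (-1, -6), (7, 0), (-4, 5)
Count = 5

5


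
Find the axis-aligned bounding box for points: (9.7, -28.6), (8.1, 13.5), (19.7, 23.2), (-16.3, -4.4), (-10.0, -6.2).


x range: [-16.3, 19.7]
y range: [-28.6, 23.2]
Bounding box: (-16.3,-28.6) to (19.7,23.2)

(-16.3,-28.6) to (19.7,23.2)


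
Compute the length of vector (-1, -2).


|u| = sqrt((-1)^2 + (-2)^2) = sqrt(5) = 2.2361

2.2361


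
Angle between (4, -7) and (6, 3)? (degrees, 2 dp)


u.v = 3, |u| = sqrt(65) = 8.0623, |v| = sqrt(45) = 6.7082
cos(theta) = u.v/(|u||v|) = 3/sqrt(2925) = 0.05547
theta = acos(0.05547) = 86.82 degrees

86.82 degrees


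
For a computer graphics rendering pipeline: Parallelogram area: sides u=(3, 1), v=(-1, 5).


|u x v| = |3*5 - 1*(-1)|
= |15 - (-1)| = 16

16


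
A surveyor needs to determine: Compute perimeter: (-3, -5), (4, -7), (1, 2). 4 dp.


Sides: (-3, -5)->(4, -7): sqrt(53) = 7.28011, (4, -7)->(1, 2): sqrt(90) = 9.486833, (1, 2)->(-3, -5): sqrt(65) = 8.062258
Sum = 24.829201
Perimeter = 24.8292

24.8292


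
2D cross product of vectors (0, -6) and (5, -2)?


u x v = u_x*v_y - u_y*v_x = 0*(-2) - (-6)*5
= 0 - (-30) = 30

30


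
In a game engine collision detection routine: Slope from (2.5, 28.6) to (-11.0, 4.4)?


slope = (y2-y1)/(x2-x1) = (4.4-28.6)/((-11)-2.5) = (-24.2)/(-13.5) = 1.7926

1.7926


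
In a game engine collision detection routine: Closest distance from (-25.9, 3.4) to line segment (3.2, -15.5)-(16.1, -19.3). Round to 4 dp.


Project P onto AB: t = 0 (clamped to [0,1])
Closest point on segment: (3.2, -15.5)
Distance: 34.699

34.699


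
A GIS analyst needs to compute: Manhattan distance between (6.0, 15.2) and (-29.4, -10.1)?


|6-(-29.4)| + |15.2-(-10.1)| = 35.4 + 25.3 = 60.7

60.7


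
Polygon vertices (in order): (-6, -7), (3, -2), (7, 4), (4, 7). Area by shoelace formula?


Shoelace sum: ((-6)*(-2) - 3*(-7)) + (3*4 - 7*(-2)) + (7*7 - 4*4) + (4*(-7) - (-6)*7)
= 106
Area = |106|/2 = 53

53


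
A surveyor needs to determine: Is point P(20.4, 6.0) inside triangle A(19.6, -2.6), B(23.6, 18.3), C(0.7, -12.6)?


Cross products: AB x AP = 17.68, BC x BP = 182.79, CA x CP = 154.54
All same sign? yes

Yes, inside


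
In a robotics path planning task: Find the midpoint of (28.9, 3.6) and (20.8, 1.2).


M = ((28.9+20.8)/2, (3.6+1.2)/2)
= (24.85, 2.4)

(24.85, 2.4)


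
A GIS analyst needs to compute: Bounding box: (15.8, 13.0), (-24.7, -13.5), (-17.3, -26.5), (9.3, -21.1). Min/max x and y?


x range: [-24.7, 15.8]
y range: [-26.5, 13]
Bounding box: (-24.7,-26.5) to (15.8,13)

(-24.7,-26.5) to (15.8,13)


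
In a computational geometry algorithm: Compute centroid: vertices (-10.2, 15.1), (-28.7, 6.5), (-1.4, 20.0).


Centroid = ((x_A+x_B+x_C)/3, (y_A+y_B+y_C)/3)
= (((-10.2)+(-28.7)+(-1.4))/3, (15.1+6.5+20)/3)
= (-13.4333, 13.8667)

(-13.4333, 13.8667)


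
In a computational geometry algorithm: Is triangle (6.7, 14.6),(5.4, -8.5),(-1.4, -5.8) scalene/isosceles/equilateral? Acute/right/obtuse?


Side lengths squared: AB^2=535.3, BC^2=53.53, CA^2=481.77
Sorted: [53.53, 481.77, 535.3]
By sides: Scalene, By angles: Right

Scalene, Right


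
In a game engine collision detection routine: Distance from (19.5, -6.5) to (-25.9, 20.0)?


dx=-45.4, dy=26.5
d^2 = (-45.4)^2 + 26.5^2 = 2763.41
d = sqrt(2763.41) = 52.5681

52.5681


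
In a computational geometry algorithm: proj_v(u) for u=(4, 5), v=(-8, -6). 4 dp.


u.v = -62, |v| = sqrt(100) = 10
Scalar projection = u.v / |v| = -62 / sqrt(100) = -6.2

-6.2


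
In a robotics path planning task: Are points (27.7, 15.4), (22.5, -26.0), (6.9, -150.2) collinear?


Cross product: (22.5-27.7)*((-150.2)-15.4) - ((-26)-15.4)*(6.9-27.7)
= 0

Yes, collinear


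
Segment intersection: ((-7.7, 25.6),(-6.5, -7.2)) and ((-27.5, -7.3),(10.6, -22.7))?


Cross products: d1=1558.41, d2=327.21, d3=-688.92, d4=542.28
d1*d2 < 0 and d3*d4 < 0? no

No, they don't intersect


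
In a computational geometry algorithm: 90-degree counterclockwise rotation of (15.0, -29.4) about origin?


90° CCW: (x,y) -> (-y, x)
(15,-29.4) -> (29.4, 15)

(29.4, 15)


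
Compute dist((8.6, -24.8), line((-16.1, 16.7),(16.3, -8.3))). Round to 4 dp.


|cross product| = 727.1
|line direction| = sqrt(1674.76) = 40.9238
Distance = 727.1/sqrt(1674.76) = 17.7672

17.7672


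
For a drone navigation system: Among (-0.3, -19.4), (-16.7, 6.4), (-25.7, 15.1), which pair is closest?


d(P0,P1) = 30.5712, d(P0,P2) = 42.8417, d(P1,P2) = 12.5176
Closest: P1 and P2

Closest pair: (-16.7, 6.4) and (-25.7, 15.1), distance = 12.5176


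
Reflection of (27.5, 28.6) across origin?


Reflection over origin: (x,y) -> (-x,-y)
(27.5, 28.6) -> (-27.5, -28.6)

(-27.5, -28.6)


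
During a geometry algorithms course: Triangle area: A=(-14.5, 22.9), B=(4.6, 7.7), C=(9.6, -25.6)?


Area = |x_A(y_B-y_C) + x_B(y_C-y_A) + x_C(y_A-y_B)|/2
= |(-482.85) + (-223.1) + 145.92|/2
= 560.03/2 = 280.015

280.015


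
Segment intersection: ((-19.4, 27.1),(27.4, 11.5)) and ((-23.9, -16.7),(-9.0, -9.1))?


Cross products: d1=618.42, d2=30.3, d3=-2120.04, d4=-1531.92
d1*d2 < 0 and d3*d4 < 0? no

No, they don't intersect


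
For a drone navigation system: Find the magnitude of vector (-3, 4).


|u| = sqrt((-3)^2 + 4^2) = sqrt(25) = 5

5


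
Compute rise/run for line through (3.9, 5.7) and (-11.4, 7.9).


slope = (y2-y1)/(x2-x1) = (7.9-5.7)/((-11.4)-3.9) = 2.2/(-15.3) = -0.1438

-0.1438


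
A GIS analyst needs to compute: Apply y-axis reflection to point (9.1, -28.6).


Reflection over y-axis: (x,y) -> (-x,y)
(9.1, -28.6) -> (-9.1, -28.6)

(-9.1, -28.6)


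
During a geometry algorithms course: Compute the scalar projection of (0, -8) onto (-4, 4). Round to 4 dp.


u.v = -32, |v| = sqrt(32) = 5.6569
Scalar projection = u.v / |v| = -32 / sqrt(32) = -5.6569

-5.6569


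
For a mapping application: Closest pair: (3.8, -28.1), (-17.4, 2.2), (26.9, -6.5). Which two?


d(P0,P1) = 36.9801, d(P0,P2) = 31.6255, d(P1,P2) = 45.1462
Closest: P0 and P2

Closest pair: (3.8, -28.1) and (26.9, -6.5), distance = 31.6255


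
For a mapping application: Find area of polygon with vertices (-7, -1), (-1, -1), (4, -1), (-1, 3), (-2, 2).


Shoelace sum: ((-7)*(-1) - (-1)*(-1)) + ((-1)*(-1) - 4*(-1)) + (4*3 - (-1)*(-1)) + ((-1)*2 - (-2)*3) + ((-2)*(-1) - (-7)*2)
= 42
Area = |42|/2 = 21

21


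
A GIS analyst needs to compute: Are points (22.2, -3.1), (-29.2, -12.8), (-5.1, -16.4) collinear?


Cross product: ((-29.2)-22.2)*((-16.4)-(-3.1)) - ((-12.8)-(-3.1))*((-5.1)-22.2)
= 418.81

No, not collinear


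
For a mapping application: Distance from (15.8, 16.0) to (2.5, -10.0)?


dx=-13.3, dy=-26
d^2 = (-13.3)^2 + (-26)^2 = 852.89
d = sqrt(852.89) = 29.2043

29.2043


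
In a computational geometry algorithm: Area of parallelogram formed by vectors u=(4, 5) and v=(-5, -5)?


|u x v| = |4*(-5) - 5*(-5)|
= |(-20) - (-25)| = 5

5


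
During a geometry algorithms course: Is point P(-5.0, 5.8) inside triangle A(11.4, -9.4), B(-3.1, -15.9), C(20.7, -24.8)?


Cross products: AB x AP = -327, BC x BP = 499.55, CA x CP = 111.2
All same sign? no

No, outside


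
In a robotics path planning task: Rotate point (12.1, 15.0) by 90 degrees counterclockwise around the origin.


90° CCW: (x,y) -> (-y, x)
(12.1,15) -> (-15, 12.1)

(-15, 12.1)


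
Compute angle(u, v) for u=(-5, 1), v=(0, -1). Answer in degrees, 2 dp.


u.v = -1, |u| = sqrt(26) = 5.099, |v| = sqrt(1) = 1
cos(theta) = u.v/(|u||v|) = -1/sqrt(26) = -0.196116
theta = acos(-0.196116) = 101.31 degrees

101.31 degrees


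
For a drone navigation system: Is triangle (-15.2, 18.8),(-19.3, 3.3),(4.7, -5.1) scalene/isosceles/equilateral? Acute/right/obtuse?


Side lengths squared: AB^2=257.06, BC^2=646.56, CA^2=967.22
Sorted: [257.06, 646.56, 967.22]
By sides: Scalene, By angles: Obtuse

Scalene, Obtuse


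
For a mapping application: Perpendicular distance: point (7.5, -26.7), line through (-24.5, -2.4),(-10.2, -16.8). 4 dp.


|cross product| = 113.31
|line direction| = sqrt(411.85) = 20.2941
Distance = 113.31/sqrt(411.85) = 5.5834

5.5834


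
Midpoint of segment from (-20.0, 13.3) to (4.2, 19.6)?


M = (((-20)+4.2)/2, (13.3+19.6)/2)
= (-7.9, 16.45)

(-7.9, 16.45)


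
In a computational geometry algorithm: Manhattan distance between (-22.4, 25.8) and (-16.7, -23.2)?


|(-22.4)-(-16.7)| + |25.8-(-23.2)| = 5.7 + 49 = 54.7

54.7


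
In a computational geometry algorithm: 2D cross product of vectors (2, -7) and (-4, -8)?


u x v = u_x*v_y - u_y*v_x = 2*(-8) - (-7)*(-4)
= (-16) - 28 = -44

-44


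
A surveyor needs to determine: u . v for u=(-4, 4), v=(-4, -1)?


u . v = u_x*v_x + u_y*v_y = (-4)*(-4) + 4*(-1)
= 16 + (-4) = 12

12


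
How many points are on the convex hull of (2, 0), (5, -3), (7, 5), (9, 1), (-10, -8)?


Convex hull vertices (CCW): (-10, -8), (5, -3), (9, 1), (7, 5)
Count = 4

4


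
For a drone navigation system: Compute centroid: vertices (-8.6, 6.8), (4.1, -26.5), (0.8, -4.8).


Centroid = ((x_A+x_B+x_C)/3, (y_A+y_B+y_C)/3)
= (((-8.6)+4.1+0.8)/3, (6.8+(-26.5)+(-4.8))/3)
= (-1.2333, -8.1667)

(-1.2333, -8.1667)


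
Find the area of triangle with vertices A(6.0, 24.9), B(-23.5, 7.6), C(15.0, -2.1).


Area = |x_A(y_B-y_C) + x_B(y_C-y_A) + x_C(y_A-y_B)|/2
= |58.2 + 634.5 + 259.5|/2
= 952.2/2 = 476.1

476.1


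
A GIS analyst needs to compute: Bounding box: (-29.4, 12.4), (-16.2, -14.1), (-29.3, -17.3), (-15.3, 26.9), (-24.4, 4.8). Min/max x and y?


x range: [-29.4, -15.3]
y range: [-17.3, 26.9]
Bounding box: (-29.4,-17.3) to (-15.3,26.9)

(-29.4,-17.3) to (-15.3,26.9)


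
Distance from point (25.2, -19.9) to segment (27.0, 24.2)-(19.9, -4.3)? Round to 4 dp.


Project P onto AB: t = 1 (clamped to [0,1])
Closest point on segment: (19.9, -4.3)
Distance: 16.4757

16.4757


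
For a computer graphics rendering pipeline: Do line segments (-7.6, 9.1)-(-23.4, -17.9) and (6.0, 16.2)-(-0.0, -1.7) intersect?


Cross products: d1=-200.84, d2=-321.66, d3=255.02, d4=375.84
d1*d2 < 0 and d3*d4 < 0? no

No, they don't intersect


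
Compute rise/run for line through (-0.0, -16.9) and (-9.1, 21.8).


slope = (y2-y1)/(x2-x1) = (21.8-(-16.9))/((-9.1)-0) = 38.7/(-9.1) = -4.2527

-4.2527


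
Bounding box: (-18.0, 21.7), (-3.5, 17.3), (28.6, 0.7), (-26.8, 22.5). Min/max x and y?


x range: [-26.8, 28.6]
y range: [0.7, 22.5]
Bounding box: (-26.8,0.7) to (28.6,22.5)

(-26.8,0.7) to (28.6,22.5)


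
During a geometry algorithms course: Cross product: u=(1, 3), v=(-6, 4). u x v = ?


u x v = u_x*v_y - u_y*v_x = 1*4 - 3*(-6)
= 4 - (-18) = 22

22


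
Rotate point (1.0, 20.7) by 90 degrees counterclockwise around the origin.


90° CCW: (x,y) -> (-y, x)
(1,20.7) -> (-20.7, 1)

(-20.7, 1)


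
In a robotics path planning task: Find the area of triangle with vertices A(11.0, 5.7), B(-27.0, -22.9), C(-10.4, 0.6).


Area = |x_A(y_B-y_C) + x_B(y_C-y_A) + x_C(y_A-y_B)|/2
= |(-258.5) + 137.7 + (-297.44)|/2
= 418.24/2 = 209.12

209.12


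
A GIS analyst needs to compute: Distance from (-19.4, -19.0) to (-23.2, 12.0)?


dx=-3.8, dy=31
d^2 = (-3.8)^2 + 31^2 = 975.44
d = sqrt(975.44) = 31.232

31.232


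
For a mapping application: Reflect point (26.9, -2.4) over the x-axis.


Reflection over x-axis: (x,y) -> (x,-y)
(26.9, -2.4) -> (26.9, 2.4)

(26.9, 2.4)


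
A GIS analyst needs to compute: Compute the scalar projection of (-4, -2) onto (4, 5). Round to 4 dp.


u.v = -26, |v| = sqrt(41) = 6.4031
Scalar projection = u.v / |v| = -26 / sqrt(41) = -4.0605

-4.0605


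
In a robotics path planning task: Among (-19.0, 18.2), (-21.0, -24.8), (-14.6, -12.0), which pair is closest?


d(P0,P1) = 43.0465, d(P0,P2) = 30.5188, d(P1,P2) = 14.3108
Closest: P1 and P2

Closest pair: (-21.0, -24.8) and (-14.6, -12.0), distance = 14.3108


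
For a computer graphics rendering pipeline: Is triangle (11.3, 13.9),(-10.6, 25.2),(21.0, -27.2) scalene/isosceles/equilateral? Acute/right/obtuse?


Side lengths squared: AB^2=607.3, BC^2=3744.32, CA^2=1783.3
Sorted: [607.3, 1783.3, 3744.32]
By sides: Scalene, By angles: Obtuse

Scalene, Obtuse


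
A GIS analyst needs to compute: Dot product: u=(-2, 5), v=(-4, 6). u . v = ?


u . v = u_x*v_x + u_y*v_y = (-2)*(-4) + 5*6
= 8 + 30 = 38

38


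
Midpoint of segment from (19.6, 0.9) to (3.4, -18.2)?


M = ((19.6+3.4)/2, (0.9+(-18.2))/2)
= (11.5, -8.65)

(11.5, -8.65)


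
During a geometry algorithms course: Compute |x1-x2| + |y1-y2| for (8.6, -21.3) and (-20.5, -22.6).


|8.6-(-20.5)| + |(-21.3)-(-22.6)| = 29.1 + 1.3 = 30.4

30.4


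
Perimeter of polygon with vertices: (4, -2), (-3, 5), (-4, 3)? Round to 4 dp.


Sides: (4, -2)->(-3, 5): sqrt(98) = 9.899495, (-3, 5)->(-4, 3): sqrt(5) = 2.236068, (-4, 3)->(4, -2): sqrt(89) = 9.433981
Sum = 21.569544
Perimeter = 21.5695

21.5695


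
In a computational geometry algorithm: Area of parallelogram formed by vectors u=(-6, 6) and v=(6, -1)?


|u x v| = |(-6)*(-1) - 6*6|
= |6 - 36| = 30

30


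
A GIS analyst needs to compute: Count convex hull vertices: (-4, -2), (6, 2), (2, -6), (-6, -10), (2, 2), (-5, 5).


Convex hull vertices (CCW): (-6, -10), (2, -6), (6, 2), (-5, 5)
Count = 4

4


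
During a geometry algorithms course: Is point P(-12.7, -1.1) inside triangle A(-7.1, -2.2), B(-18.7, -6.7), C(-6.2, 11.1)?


Cross products: AB x AP = -37.96, BC x BP = -36.8, CA x CP = -75.47
All same sign? yes

Yes, inside


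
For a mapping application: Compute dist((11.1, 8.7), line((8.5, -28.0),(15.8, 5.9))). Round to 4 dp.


|cross product| = 179.77
|line direction| = sqrt(1202.5) = 34.6771
Distance = 179.77/sqrt(1202.5) = 5.1841

5.1841


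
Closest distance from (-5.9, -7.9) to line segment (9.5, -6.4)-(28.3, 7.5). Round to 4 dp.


Project P onto AB: t = 0 (clamped to [0,1])
Closest point on segment: (9.5, -6.4)
Distance: 15.4729

15.4729


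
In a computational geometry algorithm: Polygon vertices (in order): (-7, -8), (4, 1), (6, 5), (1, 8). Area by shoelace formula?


Shoelace sum: ((-7)*1 - 4*(-8)) + (4*5 - 6*1) + (6*8 - 1*5) + (1*(-8) - (-7)*8)
= 130
Area = |130|/2 = 65

65


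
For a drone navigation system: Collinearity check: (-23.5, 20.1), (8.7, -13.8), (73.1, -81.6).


Cross product: (8.7-(-23.5))*((-81.6)-20.1) - ((-13.8)-20.1)*(73.1-(-23.5))
= 0

Yes, collinear


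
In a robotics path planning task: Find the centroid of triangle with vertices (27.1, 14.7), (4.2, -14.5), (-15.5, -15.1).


Centroid = ((x_A+x_B+x_C)/3, (y_A+y_B+y_C)/3)
= ((27.1+4.2+(-15.5))/3, (14.7+(-14.5)+(-15.1))/3)
= (5.2667, -4.9667)

(5.2667, -4.9667)


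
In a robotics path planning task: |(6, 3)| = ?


|u| = sqrt(6^2 + 3^2) = sqrt(45) = 6.7082

6.7082


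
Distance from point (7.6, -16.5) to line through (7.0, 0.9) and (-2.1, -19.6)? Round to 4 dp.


|cross product| = 170.64
|line direction| = sqrt(503.06) = 22.429
Distance = 170.64/sqrt(503.06) = 7.608

7.608


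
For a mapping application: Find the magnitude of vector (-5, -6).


|u| = sqrt((-5)^2 + (-6)^2) = sqrt(61) = 7.8102

7.8102


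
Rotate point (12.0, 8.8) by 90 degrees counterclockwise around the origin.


90° CCW: (x,y) -> (-y, x)
(12,8.8) -> (-8.8, 12)

(-8.8, 12)


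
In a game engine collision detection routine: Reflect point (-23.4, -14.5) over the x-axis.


Reflection over x-axis: (x,y) -> (x,-y)
(-23.4, -14.5) -> (-23.4, 14.5)

(-23.4, 14.5)


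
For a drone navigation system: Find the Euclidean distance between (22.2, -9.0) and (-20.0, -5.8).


dx=-42.2, dy=3.2
d^2 = (-42.2)^2 + 3.2^2 = 1791.08
d = sqrt(1791.08) = 42.3212

42.3212


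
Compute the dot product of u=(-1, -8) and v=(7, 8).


u . v = u_x*v_x + u_y*v_y = (-1)*7 + (-8)*8
= (-7) + (-64) = -71

-71


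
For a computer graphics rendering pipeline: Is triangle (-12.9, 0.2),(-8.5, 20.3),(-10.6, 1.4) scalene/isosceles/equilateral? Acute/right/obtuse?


Side lengths squared: AB^2=423.37, BC^2=361.62, CA^2=6.73
Sorted: [6.73, 361.62, 423.37]
By sides: Scalene, By angles: Obtuse

Scalene, Obtuse


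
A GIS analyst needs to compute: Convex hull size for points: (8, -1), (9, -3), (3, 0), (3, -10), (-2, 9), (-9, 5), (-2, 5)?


Convex hull vertices (CCW): (-9, 5), (3, -10), (9, -3), (8, -1), (-2, 9)
Count = 5

5


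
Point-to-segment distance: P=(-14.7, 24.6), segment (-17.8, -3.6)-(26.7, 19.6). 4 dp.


Project P onto AB: t = 0.3145 (clamped to [0,1])
Closest point on segment: (-3.8025, 3.6976)
Distance: 23.5726

23.5726


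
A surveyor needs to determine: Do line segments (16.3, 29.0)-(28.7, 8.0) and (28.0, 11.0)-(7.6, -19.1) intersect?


Cross products: d1=-719.37, d2=82.27, d3=22.5, d4=-779.14
d1*d2 < 0 and d3*d4 < 0? yes

Yes, they intersect


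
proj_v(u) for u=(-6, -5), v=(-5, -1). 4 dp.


u.v = 35, |v| = sqrt(26) = 5.099
Scalar projection = u.v / |v| = 35 / sqrt(26) = 6.8641

6.8641


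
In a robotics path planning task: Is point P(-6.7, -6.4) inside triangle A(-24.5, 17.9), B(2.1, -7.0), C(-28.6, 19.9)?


Cross products: AB x AP = -203.16, BC x BP = 218.3, CA x CP = -64.03
All same sign? no

No, outside


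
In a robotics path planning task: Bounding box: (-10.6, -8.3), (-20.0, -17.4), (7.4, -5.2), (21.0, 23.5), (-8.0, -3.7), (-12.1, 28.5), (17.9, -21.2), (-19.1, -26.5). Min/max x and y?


x range: [-20, 21]
y range: [-26.5, 28.5]
Bounding box: (-20,-26.5) to (21,28.5)

(-20,-26.5) to (21,28.5)
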